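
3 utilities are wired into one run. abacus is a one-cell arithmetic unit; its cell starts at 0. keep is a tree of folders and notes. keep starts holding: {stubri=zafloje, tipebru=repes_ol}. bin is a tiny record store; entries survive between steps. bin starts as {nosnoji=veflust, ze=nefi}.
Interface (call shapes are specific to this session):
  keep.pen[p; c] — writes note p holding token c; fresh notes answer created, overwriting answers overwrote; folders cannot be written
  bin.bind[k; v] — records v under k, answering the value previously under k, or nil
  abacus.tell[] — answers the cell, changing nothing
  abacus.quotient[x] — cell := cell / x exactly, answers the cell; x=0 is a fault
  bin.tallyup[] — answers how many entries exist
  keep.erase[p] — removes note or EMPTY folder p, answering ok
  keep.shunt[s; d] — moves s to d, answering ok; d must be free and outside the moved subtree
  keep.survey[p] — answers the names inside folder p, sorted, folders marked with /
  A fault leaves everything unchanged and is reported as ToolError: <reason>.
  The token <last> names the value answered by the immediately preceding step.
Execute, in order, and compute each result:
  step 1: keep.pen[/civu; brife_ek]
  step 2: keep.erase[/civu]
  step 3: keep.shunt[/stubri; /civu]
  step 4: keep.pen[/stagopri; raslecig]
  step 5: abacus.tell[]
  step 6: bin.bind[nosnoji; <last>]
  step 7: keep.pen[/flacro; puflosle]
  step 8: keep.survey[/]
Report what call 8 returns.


-- pen(p='/civu', c='brife_ek') ~> created
-- erase(p='/civu') ~> ok
-- shunt(s='/stubri', d='/civu') ~> ok
-- pen(p='/stagopri', c='raslecig') ~> created
-- tell() ~> 0
-- bind(k='nosnoji', v='<last>') ~> veflust
-- pen(p='/flacro', c='puflosle') ~> created
-- survey(p='/') ~> [civu, flacro, stagopri, tipebru]

Answer: [civu, flacro, stagopri, tipebru]


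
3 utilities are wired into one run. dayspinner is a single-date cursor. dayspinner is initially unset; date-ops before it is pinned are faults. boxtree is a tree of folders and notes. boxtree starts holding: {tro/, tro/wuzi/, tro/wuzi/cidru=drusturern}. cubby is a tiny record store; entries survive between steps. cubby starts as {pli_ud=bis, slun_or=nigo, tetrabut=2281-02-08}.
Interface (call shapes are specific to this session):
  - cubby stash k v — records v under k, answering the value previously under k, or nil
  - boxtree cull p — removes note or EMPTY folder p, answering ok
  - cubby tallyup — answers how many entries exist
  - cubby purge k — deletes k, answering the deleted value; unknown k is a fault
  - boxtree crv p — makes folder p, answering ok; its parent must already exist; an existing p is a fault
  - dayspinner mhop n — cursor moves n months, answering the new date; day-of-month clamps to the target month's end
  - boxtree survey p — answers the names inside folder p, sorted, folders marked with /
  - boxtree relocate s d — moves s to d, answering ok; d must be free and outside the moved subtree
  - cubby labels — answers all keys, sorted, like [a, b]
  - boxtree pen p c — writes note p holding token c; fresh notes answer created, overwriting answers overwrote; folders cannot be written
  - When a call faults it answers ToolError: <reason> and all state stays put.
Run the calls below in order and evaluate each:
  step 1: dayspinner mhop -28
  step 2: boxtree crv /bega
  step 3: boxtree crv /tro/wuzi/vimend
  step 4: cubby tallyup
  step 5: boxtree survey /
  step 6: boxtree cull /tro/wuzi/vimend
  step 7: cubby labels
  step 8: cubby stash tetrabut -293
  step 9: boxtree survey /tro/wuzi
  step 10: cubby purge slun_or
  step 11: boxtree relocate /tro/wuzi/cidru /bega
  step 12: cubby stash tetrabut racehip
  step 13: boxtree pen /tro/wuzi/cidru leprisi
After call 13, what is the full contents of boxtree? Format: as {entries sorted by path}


Answer: {bega/, tro/, tro/wuzi/, tro/wuzi/cidru=leprisi}

Derivation:
% dayspinner mhop(n: -28) => ToolError: no date set
% boxtree crv(p: /bega) => ok
% boxtree crv(p: /tro/wuzi/vimend) => ok
% cubby tallyup() => 3
% boxtree survey(p: /) => [bega/, tro/]
% boxtree cull(p: /tro/wuzi/vimend) => ok
% cubby labels() => [pli_ud, slun_or, tetrabut]
% cubby stash(k: tetrabut, v: -293) => 2281-02-08
% boxtree survey(p: /tro/wuzi) => [cidru]
% cubby purge(k: slun_or) => nigo
% boxtree relocate(s: /tro/wuzi/cidru, d: /bega) => ToolError: exists
% cubby stash(k: tetrabut, v: racehip) => -293
% boxtree pen(p: /tro/wuzi/cidru, c: leprisi) => overwrote


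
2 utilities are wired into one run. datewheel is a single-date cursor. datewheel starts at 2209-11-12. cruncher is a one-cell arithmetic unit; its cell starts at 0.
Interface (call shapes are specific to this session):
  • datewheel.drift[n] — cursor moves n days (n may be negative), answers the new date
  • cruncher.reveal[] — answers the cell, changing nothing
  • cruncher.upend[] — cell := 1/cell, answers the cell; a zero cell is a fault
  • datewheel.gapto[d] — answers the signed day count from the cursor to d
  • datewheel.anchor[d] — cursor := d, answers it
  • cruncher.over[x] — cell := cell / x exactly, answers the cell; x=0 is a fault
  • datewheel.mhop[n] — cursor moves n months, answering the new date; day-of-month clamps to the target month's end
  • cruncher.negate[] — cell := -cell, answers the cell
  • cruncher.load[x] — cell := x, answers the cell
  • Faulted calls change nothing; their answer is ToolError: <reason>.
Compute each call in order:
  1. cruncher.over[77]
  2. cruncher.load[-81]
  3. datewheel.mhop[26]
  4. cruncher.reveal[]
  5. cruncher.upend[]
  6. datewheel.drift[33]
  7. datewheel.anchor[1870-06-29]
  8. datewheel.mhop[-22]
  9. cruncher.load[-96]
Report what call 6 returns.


Now I run cruncher.over on x→77, and get 0.
I try cruncher.load on x→-81, and get -81.
I call datewheel.mhop on n→26, — result: 2212-01-12.
I run cruncher.reveal, and get -81.
I use cruncher.upend, which returns -1/81.
I run datewheel.drift on n→33, which returns 2212-02-14.
Then datewheel.anchor on d→1870-06-29, and see 1870-06-29.
Next I call datewheel.mhop on n→-22: 1868-08-29.
Invoking cruncher.load on x→-96: -96.

Answer: 2212-02-14


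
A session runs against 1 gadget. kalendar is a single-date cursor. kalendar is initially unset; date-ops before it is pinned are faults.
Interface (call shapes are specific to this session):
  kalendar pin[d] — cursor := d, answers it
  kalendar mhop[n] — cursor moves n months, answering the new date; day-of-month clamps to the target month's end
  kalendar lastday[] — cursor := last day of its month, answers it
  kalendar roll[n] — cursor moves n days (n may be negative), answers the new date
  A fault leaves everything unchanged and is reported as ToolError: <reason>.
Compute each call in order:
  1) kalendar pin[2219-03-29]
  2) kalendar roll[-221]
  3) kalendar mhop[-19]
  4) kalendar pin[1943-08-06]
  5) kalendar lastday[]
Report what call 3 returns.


I use kalendar pin(2219-03-29), and get 2219-03-29.
I use kalendar roll(-221), → 2218-08-20.
I use kalendar mhop(-19), yielding 2217-01-20.
Calling kalendar pin(1943-08-06), — result: 1943-08-06.
I invoke kalendar lastday, — result: 1943-08-31.

Answer: 2217-01-20


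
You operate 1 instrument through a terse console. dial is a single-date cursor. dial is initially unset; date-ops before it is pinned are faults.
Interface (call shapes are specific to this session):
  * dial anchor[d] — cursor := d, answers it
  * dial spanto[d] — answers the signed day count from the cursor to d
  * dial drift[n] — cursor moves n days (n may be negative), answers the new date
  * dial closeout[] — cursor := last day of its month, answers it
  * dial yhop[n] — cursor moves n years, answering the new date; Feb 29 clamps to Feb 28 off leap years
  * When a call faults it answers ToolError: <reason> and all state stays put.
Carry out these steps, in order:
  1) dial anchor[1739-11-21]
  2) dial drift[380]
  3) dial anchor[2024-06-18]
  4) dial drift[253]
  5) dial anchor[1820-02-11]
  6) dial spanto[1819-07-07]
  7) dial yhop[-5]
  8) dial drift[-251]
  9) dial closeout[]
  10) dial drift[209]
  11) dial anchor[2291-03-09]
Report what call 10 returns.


Answer: 1815-01-25

Derivation:
Do: dial anchor[d=1739-11-21]
See: 1739-11-21
Do: dial drift[n=380]
See: 1740-12-05
Do: dial anchor[d=2024-06-18]
See: 2024-06-18
Do: dial drift[n=253]
See: 2025-02-26
Do: dial anchor[d=1820-02-11]
See: 1820-02-11
Do: dial spanto[d=1819-07-07]
See: -219
Do: dial yhop[n=-5]
See: 1815-02-11
Do: dial drift[n=-251]
See: 1814-06-05
Do: dial closeout[]
See: 1814-06-30
Do: dial drift[n=209]
See: 1815-01-25
Do: dial anchor[d=2291-03-09]
See: 2291-03-09


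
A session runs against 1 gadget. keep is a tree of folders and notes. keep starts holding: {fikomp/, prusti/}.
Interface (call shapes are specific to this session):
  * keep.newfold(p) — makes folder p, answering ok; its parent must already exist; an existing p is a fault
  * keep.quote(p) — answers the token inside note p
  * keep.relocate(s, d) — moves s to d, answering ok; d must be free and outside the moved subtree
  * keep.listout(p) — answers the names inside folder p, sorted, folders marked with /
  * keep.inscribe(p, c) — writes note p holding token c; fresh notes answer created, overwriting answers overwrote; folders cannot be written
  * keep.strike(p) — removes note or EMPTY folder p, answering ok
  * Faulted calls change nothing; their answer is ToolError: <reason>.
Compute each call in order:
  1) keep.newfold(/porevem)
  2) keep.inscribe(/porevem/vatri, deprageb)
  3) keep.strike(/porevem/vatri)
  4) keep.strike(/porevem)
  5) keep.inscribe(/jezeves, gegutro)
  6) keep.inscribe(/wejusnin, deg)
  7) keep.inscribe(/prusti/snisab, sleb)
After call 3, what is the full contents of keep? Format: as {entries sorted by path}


$ keep.newfold p='/porevem'
= ok
$ keep.inscribe p='/porevem/vatri' c='deprageb'
= created
$ keep.strike p='/porevem/vatri'
= ok
$ keep.strike p='/porevem'
= ok
$ keep.inscribe p='/jezeves' c='gegutro'
= created
$ keep.inscribe p='/wejusnin' c='deg'
= created
$ keep.inscribe p='/prusti/snisab' c='sleb'
= created

Answer: {fikomp/, porevem/, prusti/}


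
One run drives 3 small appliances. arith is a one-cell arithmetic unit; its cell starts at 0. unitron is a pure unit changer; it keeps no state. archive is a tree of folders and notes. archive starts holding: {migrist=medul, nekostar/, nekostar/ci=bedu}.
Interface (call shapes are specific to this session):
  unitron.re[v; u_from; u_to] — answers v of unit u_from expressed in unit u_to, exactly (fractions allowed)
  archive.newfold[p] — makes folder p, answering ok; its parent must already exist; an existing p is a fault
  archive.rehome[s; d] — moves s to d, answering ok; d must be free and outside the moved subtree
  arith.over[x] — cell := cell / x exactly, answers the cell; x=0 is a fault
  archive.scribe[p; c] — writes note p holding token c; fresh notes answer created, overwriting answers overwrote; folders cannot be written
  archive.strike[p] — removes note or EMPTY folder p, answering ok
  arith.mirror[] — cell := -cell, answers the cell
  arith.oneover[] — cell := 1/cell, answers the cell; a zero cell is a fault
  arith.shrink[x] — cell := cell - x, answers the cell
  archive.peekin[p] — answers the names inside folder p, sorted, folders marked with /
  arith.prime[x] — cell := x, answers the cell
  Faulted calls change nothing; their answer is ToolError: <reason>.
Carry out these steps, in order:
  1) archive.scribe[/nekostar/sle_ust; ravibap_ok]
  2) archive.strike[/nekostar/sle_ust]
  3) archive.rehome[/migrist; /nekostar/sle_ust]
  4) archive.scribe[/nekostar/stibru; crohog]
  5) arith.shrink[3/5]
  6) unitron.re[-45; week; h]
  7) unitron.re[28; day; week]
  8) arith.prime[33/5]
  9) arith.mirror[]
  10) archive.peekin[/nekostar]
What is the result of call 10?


Answer: [ci, sle_ust, stibru]

Derivation:
Act: scribe[p='/nekostar/sle_ust'; c='ravibap_ok']
Obs: created
Act: strike[p='/nekostar/sle_ust']
Obs: ok
Act: rehome[s='/migrist'; d='/nekostar/sle_ust']
Obs: ok
Act: scribe[p='/nekostar/stibru'; c='crohog']
Obs: created
Act: shrink[x='3/5']
Obs: -3/5
Act: re[v='-45'; u_from='week'; u_to='h']
Obs: -7560
Act: re[v='28'; u_from='day'; u_to='week']
Obs: 4
Act: prime[x='33/5']
Obs: 33/5
Act: mirror[]
Obs: -33/5
Act: peekin[p='/nekostar']
Obs: [ci, sle_ust, stibru]


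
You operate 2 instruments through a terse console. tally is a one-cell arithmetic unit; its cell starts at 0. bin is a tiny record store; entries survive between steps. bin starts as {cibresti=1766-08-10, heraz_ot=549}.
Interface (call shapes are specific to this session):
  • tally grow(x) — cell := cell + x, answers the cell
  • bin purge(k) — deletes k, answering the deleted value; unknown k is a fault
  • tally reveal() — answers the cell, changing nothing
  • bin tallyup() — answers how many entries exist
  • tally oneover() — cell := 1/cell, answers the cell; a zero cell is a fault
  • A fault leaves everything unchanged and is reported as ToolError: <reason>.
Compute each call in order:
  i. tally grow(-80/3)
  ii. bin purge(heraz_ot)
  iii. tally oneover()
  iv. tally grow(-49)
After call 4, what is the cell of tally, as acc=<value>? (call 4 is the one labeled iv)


Answer: acc=-3923/80

Derivation:
Step: tally grow[x=-80/3]
Result: -80/3
Step: bin purge[k=heraz_ot]
Result: 549
Step: tally oneover[]
Result: -3/80
Step: tally grow[x=-49]
Result: -3923/80


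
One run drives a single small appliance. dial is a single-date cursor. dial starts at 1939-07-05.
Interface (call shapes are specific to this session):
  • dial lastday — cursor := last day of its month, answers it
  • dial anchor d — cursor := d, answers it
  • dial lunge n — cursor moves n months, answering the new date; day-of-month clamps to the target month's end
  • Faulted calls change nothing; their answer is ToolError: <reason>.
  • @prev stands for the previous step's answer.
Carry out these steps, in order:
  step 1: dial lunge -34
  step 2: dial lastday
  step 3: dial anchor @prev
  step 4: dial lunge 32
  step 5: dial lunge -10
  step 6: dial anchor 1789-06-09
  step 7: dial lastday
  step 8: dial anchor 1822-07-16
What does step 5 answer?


# dial lunge(n: -34) => 1936-09-05
# dial lastday() => 1936-09-30
# dial anchor(d: @prev) => 1936-09-30
# dial lunge(n: 32) => 1939-05-30
# dial lunge(n: -10) => 1938-07-30
# dial anchor(d: 1789-06-09) => 1789-06-09
# dial lastday() => 1789-06-30
# dial anchor(d: 1822-07-16) => 1822-07-16

Answer: 1938-07-30


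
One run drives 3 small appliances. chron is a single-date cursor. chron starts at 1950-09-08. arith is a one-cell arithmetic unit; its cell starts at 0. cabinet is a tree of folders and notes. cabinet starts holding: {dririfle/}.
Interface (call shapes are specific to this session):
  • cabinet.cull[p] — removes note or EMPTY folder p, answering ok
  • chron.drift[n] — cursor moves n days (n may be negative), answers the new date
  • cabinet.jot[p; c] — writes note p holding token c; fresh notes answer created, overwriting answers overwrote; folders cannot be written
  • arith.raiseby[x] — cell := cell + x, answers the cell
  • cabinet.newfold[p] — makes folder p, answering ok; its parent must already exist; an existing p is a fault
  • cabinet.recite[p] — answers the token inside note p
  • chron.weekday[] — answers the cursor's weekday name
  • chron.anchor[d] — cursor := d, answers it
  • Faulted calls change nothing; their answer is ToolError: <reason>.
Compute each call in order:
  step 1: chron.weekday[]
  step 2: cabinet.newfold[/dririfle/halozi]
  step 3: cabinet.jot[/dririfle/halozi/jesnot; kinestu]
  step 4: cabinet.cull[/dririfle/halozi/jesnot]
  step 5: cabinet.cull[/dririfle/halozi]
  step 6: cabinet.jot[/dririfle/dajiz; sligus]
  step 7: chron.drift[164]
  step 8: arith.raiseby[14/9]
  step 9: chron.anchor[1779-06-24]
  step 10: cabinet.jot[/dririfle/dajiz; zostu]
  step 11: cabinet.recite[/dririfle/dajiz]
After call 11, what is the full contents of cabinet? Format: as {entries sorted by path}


[in] chron.weekday
[out] Friday
[in] cabinet.newfold p: /dririfle/halozi
[out] ok
[in] cabinet.jot p: /dririfle/halozi/jesnot c: kinestu
[out] created
[in] cabinet.cull p: /dririfle/halozi/jesnot
[out] ok
[in] cabinet.cull p: /dririfle/halozi
[out] ok
[in] cabinet.jot p: /dririfle/dajiz c: sligus
[out] created
[in] chron.drift n: 164
[out] 1951-02-19
[in] arith.raiseby x: 14/9
[out] 14/9
[in] chron.anchor d: 1779-06-24
[out] 1779-06-24
[in] cabinet.jot p: /dririfle/dajiz c: zostu
[out] overwrote
[in] cabinet.recite p: /dririfle/dajiz
[out] zostu

Answer: {dririfle/, dririfle/dajiz=zostu}


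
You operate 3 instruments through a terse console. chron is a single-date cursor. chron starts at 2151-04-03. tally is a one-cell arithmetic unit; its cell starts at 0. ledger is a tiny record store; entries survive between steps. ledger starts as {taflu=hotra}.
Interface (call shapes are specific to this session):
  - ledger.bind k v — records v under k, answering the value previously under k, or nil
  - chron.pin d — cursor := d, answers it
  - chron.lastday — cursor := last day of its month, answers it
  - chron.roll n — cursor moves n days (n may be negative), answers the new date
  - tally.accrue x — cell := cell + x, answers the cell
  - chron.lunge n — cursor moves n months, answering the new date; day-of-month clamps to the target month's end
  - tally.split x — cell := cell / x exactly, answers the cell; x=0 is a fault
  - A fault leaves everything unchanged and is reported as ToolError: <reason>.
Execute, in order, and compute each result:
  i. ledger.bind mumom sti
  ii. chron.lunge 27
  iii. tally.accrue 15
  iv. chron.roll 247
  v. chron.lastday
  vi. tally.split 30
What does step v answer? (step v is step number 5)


! bind(k→mumom, v→sti) == nil
! lunge(n→27) == 2153-07-03
! accrue(x→15) == 15
! roll(n→247) == 2154-03-07
! lastday() == 2154-03-31
! split(x→30) == 1/2

Answer: 2154-03-31


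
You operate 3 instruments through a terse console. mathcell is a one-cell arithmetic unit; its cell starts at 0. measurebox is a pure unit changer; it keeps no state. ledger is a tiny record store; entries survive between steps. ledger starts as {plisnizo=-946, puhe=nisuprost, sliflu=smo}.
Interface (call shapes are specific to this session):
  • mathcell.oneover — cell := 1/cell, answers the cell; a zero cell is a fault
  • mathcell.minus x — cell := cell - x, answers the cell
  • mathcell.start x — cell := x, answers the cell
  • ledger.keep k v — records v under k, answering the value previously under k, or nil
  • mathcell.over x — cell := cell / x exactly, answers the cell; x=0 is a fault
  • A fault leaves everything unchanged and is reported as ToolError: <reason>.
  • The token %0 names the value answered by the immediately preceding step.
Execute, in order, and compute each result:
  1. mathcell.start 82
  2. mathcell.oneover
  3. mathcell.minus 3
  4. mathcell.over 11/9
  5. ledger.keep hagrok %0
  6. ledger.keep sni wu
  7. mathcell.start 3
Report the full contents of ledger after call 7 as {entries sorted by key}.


I use mathcell.start using x→82, and get 82.
Next I call mathcell.oneover, yielding 1/82.
I run mathcell.minus using x→3, → -245/82.
I invoke mathcell.over using x→11/9, and see -2205/902.
Using ledger.keep using k→hagrok, v→%0, and see nil.
Now I run ledger.keep using k→sni, v→wu, and see nil.
Then mathcell.start using x→3, and get 3.

Answer: {hagrok=-2205/902, plisnizo=-946, puhe=nisuprost, sliflu=smo, sni=wu}


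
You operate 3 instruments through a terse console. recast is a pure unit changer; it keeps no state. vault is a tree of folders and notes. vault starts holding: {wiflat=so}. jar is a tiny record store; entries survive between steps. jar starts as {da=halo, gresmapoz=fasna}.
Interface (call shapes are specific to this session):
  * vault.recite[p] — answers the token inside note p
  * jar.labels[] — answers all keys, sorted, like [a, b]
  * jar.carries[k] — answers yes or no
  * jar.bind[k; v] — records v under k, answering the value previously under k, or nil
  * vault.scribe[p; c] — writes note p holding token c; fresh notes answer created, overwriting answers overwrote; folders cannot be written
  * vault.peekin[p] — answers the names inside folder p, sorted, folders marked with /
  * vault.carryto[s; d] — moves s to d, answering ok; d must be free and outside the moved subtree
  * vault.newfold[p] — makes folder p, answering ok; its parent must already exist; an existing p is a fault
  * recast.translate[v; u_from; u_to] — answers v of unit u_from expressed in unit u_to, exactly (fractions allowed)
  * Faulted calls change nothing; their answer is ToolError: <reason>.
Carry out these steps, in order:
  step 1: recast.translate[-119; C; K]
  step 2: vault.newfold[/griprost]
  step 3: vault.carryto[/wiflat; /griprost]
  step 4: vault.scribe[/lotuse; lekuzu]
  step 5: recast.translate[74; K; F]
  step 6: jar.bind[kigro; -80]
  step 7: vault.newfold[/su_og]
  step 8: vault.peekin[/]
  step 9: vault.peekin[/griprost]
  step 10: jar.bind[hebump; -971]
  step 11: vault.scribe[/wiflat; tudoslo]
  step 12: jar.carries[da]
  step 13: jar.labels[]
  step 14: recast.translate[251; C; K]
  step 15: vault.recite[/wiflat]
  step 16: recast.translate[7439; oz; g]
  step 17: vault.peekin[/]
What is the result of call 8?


;; recast.translate(v='-119', u_from='C', u_to='K') => 3083/20
;; vault.newfold(p='/griprost') => ok
;; vault.carryto(s='/wiflat', d='/griprost') => ToolError: exists
;; vault.scribe(p='/lotuse', c='lekuzu') => created
;; recast.translate(v='74', u_from='K', u_to='F') => -32647/100
;; jar.bind(k='kigro', v='-80') => nil
;; vault.newfold(p='/su_og') => ok
;; vault.peekin(p='/') => [griprost/, lotuse, su_og/, wiflat]
;; vault.peekin(p='/griprost') => []
;; jar.bind(k='hebump', v='-971') => nil
;; vault.scribe(p='/wiflat', c='tudoslo') => overwrote
;; jar.carries(k='da') => yes
;; jar.labels() => [da, gresmapoz, hebump, kigro]
;; recast.translate(v='251', u_from='C', u_to='K') => 10483/20
;; vault.recite(p='/wiflat') => tudoslo
;; recast.translate(v='7439', u_from='oz', u_to='g') => 337427364043/1600000
;; vault.peekin(p='/') => [griprost/, lotuse, su_og/, wiflat]

Answer: [griprost/, lotuse, su_og/, wiflat]


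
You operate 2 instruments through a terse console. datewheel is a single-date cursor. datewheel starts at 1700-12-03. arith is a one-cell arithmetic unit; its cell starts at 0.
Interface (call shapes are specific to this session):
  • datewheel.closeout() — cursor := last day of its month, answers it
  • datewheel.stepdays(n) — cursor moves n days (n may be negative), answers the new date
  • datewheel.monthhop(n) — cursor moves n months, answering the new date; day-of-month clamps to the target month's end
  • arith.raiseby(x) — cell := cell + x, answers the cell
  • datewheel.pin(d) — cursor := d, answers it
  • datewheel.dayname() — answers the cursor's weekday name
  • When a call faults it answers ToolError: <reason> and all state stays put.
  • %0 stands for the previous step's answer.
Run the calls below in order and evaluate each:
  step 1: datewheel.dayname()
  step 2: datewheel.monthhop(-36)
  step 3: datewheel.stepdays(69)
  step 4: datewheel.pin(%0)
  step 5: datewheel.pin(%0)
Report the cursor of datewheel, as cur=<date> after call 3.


Answer: cur=1698-02-10

Derivation:
·→ dayname()
·← Friday
·→ monthhop(n=-36)
·← 1697-12-03
·→ stepdays(n=69)
·← 1698-02-10
·→ pin(d=%0)
·← 1698-02-10
·→ pin(d=%0)
·← 1698-02-10


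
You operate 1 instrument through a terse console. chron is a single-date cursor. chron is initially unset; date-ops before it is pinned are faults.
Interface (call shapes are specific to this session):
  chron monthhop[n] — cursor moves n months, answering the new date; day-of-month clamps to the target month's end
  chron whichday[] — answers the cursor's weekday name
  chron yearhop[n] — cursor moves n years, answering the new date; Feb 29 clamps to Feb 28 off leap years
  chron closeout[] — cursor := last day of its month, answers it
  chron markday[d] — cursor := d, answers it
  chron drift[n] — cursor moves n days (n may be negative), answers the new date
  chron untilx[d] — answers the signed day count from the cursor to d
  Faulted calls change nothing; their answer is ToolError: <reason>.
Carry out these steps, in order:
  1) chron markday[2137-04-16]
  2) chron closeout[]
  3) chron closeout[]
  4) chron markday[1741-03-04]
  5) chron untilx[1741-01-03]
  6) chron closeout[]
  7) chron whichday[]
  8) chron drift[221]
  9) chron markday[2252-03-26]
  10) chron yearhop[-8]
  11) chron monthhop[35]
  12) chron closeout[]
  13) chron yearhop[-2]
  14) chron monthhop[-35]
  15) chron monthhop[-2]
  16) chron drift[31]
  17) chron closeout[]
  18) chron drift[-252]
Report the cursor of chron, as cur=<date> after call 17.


Answer: cur=2242-02-28

Derivation:
Step: chron markday[d→2137-04-16]
Result: 2137-04-16
Step: chron closeout[]
Result: 2137-04-30
Step: chron closeout[]
Result: 2137-04-30
Step: chron markday[d→1741-03-04]
Result: 1741-03-04
Step: chron untilx[d→1741-01-03]
Result: -60
Step: chron closeout[]
Result: 1741-03-31
Step: chron whichday[]
Result: Friday
Step: chron drift[n→221]
Result: 1741-11-07
Step: chron markday[d→2252-03-26]
Result: 2252-03-26
Step: chron yearhop[n→-8]
Result: 2244-03-26
Step: chron monthhop[n→35]
Result: 2247-02-26
Step: chron closeout[]
Result: 2247-02-28
Step: chron yearhop[n→-2]
Result: 2245-02-28
Step: chron monthhop[n→-35]
Result: 2242-03-28
Step: chron monthhop[n→-2]
Result: 2242-01-28
Step: chron drift[n→31]
Result: 2242-02-28
Step: chron closeout[]
Result: 2242-02-28
Step: chron drift[n→-252]
Result: 2241-06-21


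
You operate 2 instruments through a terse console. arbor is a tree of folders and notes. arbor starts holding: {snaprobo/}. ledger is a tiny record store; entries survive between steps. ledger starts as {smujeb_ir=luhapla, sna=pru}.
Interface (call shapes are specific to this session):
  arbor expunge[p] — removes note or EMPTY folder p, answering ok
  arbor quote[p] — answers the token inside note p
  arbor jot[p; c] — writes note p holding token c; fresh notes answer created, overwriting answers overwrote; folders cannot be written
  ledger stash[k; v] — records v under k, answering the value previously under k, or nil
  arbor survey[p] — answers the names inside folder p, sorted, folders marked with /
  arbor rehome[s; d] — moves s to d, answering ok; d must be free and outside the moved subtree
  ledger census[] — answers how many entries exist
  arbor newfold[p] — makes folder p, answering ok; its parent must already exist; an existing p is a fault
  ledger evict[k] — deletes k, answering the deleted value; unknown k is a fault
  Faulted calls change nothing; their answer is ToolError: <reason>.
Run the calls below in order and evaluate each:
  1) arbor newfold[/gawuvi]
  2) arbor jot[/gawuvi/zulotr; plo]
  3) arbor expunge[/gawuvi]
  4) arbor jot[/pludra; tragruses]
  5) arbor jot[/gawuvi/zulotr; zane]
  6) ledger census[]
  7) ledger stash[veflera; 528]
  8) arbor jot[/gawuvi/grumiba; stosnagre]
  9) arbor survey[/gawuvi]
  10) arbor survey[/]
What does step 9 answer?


==> arbor newfold(p: /gawuvi)
<== ok
==> arbor jot(p: /gawuvi/zulotr, c: plo)
<== created
==> arbor expunge(p: /gawuvi)
<== ToolError: not empty
==> arbor jot(p: /pludra, c: tragruses)
<== created
==> arbor jot(p: /gawuvi/zulotr, c: zane)
<== overwrote
==> ledger census()
<== 2
==> ledger stash(k: veflera, v: 528)
<== nil
==> arbor jot(p: /gawuvi/grumiba, c: stosnagre)
<== created
==> arbor survey(p: /gawuvi)
<== [grumiba, zulotr]
==> arbor survey(p: /)
<== [gawuvi/, pludra, snaprobo/]

Answer: [grumiba, zulotr]


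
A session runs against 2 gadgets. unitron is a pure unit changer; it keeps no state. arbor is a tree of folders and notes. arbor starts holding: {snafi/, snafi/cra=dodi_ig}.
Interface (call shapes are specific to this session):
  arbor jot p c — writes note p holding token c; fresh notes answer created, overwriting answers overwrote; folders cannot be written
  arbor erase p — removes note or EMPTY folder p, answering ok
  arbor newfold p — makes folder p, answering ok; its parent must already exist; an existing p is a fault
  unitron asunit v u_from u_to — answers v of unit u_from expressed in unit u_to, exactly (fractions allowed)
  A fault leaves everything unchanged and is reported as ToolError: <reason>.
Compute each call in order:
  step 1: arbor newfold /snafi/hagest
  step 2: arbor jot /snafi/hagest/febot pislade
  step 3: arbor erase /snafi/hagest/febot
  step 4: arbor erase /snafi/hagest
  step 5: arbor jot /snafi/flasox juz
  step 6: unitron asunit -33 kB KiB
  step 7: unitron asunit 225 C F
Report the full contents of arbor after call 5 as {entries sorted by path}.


Answer: {snafi/, snafi/cra=dodi_ig, snafi/flasox=juz}

Derivation:
-- arbor newfold(p→/snafi/hagest) -> ok
-- arbor jot(p→/snafi/hagest/febot, c→pislade) -> created
-- arbor erase(p→/snafi/hagest/febot) -> ok
-- arbor erase(p→/snafi/hagest) -> ok
-- arbor jot(p→/snafi/flasox, c→juz) -> created
-- unitron asunit(v→-33, u_from→kB, u_to→KiB) -> -4125/128
-- unitron asunit(v→225, u_from→C, u_to→F) -> 437


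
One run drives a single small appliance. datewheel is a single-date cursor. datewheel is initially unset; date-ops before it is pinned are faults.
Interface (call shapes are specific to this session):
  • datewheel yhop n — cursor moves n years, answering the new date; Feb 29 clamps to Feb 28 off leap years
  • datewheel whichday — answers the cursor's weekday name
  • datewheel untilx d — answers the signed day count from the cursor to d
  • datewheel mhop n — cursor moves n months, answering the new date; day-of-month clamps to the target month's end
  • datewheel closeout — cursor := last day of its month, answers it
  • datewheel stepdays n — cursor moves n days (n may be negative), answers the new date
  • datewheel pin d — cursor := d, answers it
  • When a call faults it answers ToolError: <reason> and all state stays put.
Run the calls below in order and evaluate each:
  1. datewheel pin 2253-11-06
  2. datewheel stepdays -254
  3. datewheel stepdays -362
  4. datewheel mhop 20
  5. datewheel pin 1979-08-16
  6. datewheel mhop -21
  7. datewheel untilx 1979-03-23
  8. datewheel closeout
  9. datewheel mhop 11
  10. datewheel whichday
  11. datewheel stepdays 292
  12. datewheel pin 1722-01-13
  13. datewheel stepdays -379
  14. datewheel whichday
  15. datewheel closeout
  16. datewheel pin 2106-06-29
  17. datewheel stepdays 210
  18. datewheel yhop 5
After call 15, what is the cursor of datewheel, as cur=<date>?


Answer: cur=1720-12-31

Derivation:
Do: datewheel pin[d: 2253-11-06]
See: 2253-11-06
Do: datewheel stepdays[n: -254]
See: 2253-02-25
Do: datewheel stepdays[n: -362]
See: 2252-02-29
Do: datewheel mhop[n: 20]
See: 2253-10-29
Do: datewheel pin[d: 1979-08-16]
See: 1979-08-16
Do: datewheel mhop[n: -21]
See: 1977-11-16
Do: datewheel untilx[d: 1979-03-23]
See: 492
Do: datewheel closeout[]
See: 1977-11-30
Do: datewheel mhop[n: 11]
See: 1978-10-30
Do: datewheel whichday[]
See: Monday
Do: datewheel stepdays[n: 292]
See: 1979-08-18
Do: datewheel pin[d: 1722-01-13]
See: 1722-01-13
Do: datewheel stepdays[n: -379]
See: 1720-12-30
Do: datewheel whichday[]
See: Monday
Do: datewheel closeout[]
See: 1720-12-31
Do: datewheel pin[d: 2106-06-29]
See: 2106-06-29
Do: datewheel stepdays[n: 210]
See: 2107-01-25
Do: datewheel yhop[n: 5]
See: 2112-01-25


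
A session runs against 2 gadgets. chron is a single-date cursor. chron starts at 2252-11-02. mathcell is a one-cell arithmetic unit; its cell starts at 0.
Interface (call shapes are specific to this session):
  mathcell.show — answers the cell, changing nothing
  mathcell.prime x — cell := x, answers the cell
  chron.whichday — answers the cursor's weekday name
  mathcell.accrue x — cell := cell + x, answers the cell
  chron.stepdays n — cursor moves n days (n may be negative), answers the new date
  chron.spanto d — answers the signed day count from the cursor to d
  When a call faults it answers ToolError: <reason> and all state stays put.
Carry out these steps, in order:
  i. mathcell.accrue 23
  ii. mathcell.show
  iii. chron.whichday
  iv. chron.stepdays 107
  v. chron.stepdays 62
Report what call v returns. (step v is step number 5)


Answer: 2253-04-20

Derivation:
% 1. mathcell.accrue(23) == 23
% 2. mathcell.show() == 23
% 3. chron.whichday() == Tuesday
% 4. chron.stepdays(107) == 2253-02-17
% 5. chron.stepdays(62) == 2253-04-20


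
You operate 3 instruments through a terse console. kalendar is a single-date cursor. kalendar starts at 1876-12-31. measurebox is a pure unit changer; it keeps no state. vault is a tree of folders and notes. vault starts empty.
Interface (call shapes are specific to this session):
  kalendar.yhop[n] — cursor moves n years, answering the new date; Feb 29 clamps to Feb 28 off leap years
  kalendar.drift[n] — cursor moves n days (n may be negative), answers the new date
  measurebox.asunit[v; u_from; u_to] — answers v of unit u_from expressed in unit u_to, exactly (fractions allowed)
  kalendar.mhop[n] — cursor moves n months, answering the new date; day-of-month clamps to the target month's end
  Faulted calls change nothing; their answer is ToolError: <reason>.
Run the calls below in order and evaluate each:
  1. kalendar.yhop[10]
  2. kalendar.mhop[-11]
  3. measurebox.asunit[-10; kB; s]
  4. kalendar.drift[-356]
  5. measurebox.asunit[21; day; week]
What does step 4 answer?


Answer: 1885-02-09

Derivation:
$ yhop n→10
= 1886-12-31
$ mhop n→-11
= 1886-01-31
$ asunit v→-10 u_from→kB u_to→s
= ToolError: incompatible units
$ drift n→-356
= 1885-02-09
$ asunit v→21 u_from→day u_to→week
= 3


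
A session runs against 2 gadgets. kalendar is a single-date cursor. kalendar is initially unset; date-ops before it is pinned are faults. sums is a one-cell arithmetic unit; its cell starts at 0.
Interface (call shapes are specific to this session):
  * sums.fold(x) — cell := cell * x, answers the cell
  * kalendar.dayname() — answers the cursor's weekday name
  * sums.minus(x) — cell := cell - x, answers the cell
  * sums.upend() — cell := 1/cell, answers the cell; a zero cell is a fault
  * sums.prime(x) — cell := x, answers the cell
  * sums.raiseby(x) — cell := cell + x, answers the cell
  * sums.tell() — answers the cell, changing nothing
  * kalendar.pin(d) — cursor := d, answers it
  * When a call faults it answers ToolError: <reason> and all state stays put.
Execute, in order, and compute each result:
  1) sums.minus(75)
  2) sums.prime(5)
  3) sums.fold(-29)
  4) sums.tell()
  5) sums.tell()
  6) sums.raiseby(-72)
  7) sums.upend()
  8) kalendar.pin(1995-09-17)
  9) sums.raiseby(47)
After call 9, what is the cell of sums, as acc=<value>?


Then sums.minus using x=75, and get -75.
Now I run sums.prime using x=5, yielding 5.
I call sums.fold using x=-29, yielding -145.
Using sums.tell, → -145.
Calling sums.tell, — result: -145.
Using sums.raiseby using x=-72, — result: -217.
I run sums.upend(), — result: -1/217.
Calling kalendar.pin using d=1995-09-17, → 1995-09-17.
Next I call sums.raiseby using x=47, and observe 10198/217.

Answer: acc=10198/217


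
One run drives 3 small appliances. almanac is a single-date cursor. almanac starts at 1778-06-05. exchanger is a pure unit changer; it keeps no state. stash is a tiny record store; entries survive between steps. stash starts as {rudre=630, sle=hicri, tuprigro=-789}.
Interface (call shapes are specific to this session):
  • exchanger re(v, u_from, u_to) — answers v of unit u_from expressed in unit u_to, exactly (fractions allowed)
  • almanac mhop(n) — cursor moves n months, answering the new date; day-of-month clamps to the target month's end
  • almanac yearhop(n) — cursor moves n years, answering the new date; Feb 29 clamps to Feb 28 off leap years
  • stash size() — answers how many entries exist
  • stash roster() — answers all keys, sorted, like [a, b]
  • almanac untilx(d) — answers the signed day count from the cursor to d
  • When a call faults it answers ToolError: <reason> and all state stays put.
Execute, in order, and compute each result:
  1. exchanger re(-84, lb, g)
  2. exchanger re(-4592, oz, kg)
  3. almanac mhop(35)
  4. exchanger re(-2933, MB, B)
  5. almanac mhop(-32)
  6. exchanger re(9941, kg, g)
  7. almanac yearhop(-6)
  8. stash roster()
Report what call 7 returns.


>> exchanger re(v: -84, u_from: lb, u_to: g)
<< -952543977/25000
>> exchanger re(v: -4592, u_from: oz, u_to: kg)
<< -13018101019/100000000
>> almanac mhop(n: 35)
<< 1781-05-05
>> exchanger re(v: -2933, u_from: MB, u_to: B)
<< -2933000000
>> almanac mhop(n: -32)
<< 1778-09-05
>> exchanger re(v: 9941, u_from: kg, u_to: g)
<< 9941000
>> almanac yearhop(n: -6)
<< 1772-09-05
>> stash roster()
<< [rudre, sle, tuprigro]

Answer: 1772-09-05


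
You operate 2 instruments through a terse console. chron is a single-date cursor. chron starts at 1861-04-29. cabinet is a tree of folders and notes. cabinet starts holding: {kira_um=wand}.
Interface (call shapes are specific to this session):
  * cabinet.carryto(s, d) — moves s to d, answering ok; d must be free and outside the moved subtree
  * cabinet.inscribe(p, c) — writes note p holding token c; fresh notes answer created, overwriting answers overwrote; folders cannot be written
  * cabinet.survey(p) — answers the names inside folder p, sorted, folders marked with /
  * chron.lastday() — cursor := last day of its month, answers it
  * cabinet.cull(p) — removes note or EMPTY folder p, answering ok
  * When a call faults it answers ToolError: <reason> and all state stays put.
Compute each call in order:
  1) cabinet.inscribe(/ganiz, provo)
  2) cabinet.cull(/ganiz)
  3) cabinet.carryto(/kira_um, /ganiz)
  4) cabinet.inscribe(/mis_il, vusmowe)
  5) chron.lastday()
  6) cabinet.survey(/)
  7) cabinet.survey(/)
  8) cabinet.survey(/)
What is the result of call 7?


Answer: [ganiz, mis_il]

Derivation:
// 1. cabinet.inscribe(/ganiz, provo) => created
// 2. cabinet.cull(/ganiz) => ok
// 3. cabinet.carryto(/kira_um, /ganiz) => ok
// 4. cabinet.inscribe(/mis_il, vusmowe) => created
// 5. chron.lastday() => 1861-04-30
// 6. cabinet.survey(/) => [ganiz, mis_il]
// 7. cabinet.survey(/) => [ganiz, mis_il]
// 8. cabinet.survey(/) => [ganiz, mis_il]


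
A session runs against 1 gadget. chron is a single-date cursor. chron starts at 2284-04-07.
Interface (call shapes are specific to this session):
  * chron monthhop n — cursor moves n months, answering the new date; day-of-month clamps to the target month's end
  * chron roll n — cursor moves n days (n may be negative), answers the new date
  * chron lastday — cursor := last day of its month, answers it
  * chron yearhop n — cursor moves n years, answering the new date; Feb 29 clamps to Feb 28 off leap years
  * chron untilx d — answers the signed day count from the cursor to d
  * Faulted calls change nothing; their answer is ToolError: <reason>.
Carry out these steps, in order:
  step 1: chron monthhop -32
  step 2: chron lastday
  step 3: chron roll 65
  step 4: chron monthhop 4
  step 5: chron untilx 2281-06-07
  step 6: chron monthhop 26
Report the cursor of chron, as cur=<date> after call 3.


Then chron monthhop(-32), which returns 2281-08-07.
Next I call chron lastday, — result: 2281-08-31.
Invoking chron roll(65), and get 2281-11-04.
Next I call chron monthhop(4), which returns 2282-03-04.
Now I run chron untilx(2281-06-07), giving -270.
I call chron monthhop(26), which returns 2284-05-04.

Answer: cur=2281-11-04


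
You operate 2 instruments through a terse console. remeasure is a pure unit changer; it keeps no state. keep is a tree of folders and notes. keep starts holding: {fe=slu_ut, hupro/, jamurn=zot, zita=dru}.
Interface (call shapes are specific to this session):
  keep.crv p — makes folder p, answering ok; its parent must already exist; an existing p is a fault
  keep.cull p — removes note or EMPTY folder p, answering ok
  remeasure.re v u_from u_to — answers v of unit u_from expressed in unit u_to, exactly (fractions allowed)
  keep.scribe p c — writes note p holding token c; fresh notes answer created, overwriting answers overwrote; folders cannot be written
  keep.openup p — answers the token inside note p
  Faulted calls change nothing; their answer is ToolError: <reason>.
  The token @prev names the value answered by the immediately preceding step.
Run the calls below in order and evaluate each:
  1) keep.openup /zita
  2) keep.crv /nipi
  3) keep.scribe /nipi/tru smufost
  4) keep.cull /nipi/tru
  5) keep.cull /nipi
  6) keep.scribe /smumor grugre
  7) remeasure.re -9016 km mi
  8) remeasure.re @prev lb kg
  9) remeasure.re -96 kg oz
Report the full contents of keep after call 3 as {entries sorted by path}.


Answer: {fe=slu_ut, hupro/, jamurn=zot, nipi/, nipi/tru=smufost, zita=dru}

Derivation:
# openup(p='/zita') -> dru
# crv(p='/nipi') -> ok
# scribe(p='/nipi/tru', c='smufost') -> created
# cull(p='/nipi/tru') -> ok
# cull(p='/nipi') -> ok
# scribe(p='/smumor', c='grugre') -> created
# re(v='-9016', u_from='km', u_to='mi') -> -70437500/12573
# re(v='@prev', u_from='lb', u_to='kg') -> -4647260009/1828800
# re(v='-96', u_from='kg', u_to='oz') -> -153600000000/45359237
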